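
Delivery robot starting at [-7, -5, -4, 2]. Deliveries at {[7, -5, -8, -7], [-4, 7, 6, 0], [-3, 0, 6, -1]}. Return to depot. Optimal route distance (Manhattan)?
98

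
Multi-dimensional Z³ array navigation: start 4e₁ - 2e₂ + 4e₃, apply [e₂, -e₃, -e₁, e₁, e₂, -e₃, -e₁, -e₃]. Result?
(3, 0, 1)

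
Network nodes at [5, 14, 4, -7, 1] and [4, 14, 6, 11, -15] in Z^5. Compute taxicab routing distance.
37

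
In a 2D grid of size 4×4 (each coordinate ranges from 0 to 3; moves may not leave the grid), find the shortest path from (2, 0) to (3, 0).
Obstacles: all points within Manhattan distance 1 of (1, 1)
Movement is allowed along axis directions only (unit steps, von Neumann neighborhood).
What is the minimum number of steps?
1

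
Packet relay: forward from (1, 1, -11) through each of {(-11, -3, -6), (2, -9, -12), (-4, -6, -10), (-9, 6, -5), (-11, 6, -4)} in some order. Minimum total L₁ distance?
51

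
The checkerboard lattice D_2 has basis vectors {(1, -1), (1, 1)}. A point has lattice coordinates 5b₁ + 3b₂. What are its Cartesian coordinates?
(8, -2)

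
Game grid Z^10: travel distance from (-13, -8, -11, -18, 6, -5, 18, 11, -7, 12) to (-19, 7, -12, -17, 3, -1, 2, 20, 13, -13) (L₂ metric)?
40.6202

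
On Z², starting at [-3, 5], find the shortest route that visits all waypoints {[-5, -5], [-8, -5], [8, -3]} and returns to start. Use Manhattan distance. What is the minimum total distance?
52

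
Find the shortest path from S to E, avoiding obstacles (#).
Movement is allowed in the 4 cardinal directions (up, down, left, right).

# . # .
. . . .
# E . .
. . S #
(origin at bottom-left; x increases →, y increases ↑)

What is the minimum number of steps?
2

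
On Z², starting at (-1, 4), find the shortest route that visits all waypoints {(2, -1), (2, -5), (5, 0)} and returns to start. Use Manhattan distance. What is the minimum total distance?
30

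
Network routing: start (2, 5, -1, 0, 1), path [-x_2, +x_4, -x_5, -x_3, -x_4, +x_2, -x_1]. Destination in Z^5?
(1, 5, -2, 0, 0)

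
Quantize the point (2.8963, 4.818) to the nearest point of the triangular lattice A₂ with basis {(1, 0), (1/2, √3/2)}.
(3, 5.196)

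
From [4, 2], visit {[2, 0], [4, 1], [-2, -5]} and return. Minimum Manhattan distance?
26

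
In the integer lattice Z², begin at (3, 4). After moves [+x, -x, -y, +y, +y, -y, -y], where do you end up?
(3, 3)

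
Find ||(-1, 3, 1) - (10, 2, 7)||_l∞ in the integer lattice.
11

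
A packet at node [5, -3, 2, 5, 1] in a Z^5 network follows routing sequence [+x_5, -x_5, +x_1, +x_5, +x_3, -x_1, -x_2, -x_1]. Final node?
(4, -4, 3, 5, 2)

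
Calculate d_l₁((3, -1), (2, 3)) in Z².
5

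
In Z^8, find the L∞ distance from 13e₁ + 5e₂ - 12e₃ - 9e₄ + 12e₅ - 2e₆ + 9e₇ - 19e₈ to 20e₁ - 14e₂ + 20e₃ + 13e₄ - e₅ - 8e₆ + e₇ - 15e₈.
32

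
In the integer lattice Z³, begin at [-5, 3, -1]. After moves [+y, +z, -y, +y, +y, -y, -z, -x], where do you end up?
(-6, 4, -1)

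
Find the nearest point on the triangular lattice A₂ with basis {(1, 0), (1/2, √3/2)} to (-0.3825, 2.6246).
(-0.5, 2.598)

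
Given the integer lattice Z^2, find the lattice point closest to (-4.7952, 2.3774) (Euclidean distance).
(-5, 2)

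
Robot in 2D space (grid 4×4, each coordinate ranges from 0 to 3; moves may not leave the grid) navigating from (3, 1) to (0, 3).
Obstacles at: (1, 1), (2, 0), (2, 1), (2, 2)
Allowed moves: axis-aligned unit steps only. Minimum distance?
5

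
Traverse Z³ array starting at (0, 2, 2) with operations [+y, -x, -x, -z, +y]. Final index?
(-2, 4, 1)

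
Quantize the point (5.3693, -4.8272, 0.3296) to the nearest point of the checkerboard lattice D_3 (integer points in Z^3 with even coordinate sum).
(5, -5, 0)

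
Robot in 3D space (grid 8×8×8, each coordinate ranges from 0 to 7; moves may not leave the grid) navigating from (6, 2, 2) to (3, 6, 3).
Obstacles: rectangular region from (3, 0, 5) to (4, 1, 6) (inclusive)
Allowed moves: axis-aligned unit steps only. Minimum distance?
8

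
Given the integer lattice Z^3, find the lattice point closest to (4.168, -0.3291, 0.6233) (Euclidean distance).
(4, 0, 1)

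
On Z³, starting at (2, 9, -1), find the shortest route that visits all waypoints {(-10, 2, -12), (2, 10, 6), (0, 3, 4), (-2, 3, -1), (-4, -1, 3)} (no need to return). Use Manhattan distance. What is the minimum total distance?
58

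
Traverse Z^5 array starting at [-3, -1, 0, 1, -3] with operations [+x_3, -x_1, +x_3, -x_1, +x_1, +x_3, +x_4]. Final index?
(-4, -1, 3, 2, -3)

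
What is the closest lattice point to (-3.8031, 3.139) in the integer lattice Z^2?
(-4, 3)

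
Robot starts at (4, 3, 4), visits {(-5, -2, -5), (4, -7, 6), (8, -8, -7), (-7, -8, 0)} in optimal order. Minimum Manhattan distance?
64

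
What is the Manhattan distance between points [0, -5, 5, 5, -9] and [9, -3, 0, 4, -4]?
22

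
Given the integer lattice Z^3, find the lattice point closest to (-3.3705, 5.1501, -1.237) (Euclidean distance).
(-3, 5, -1)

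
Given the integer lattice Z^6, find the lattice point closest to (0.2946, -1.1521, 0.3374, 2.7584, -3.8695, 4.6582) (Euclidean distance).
(0, -1, 0, 3, -4, 5)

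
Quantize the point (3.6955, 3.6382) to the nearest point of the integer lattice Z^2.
(4, 4)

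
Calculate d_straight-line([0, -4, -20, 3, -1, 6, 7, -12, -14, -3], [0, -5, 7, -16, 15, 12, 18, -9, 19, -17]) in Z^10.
52.8961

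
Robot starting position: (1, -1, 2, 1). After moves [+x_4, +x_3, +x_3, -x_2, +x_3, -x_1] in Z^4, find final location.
(0, -2, 5, 2)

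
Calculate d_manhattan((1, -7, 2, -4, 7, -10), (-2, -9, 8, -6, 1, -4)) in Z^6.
25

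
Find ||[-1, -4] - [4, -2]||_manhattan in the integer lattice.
7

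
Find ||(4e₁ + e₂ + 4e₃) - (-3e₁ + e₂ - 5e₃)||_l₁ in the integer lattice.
16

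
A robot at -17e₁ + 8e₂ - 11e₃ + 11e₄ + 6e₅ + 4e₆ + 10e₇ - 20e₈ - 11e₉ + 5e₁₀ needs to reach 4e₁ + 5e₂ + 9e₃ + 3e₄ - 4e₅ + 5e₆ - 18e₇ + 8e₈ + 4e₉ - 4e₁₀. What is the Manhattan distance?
143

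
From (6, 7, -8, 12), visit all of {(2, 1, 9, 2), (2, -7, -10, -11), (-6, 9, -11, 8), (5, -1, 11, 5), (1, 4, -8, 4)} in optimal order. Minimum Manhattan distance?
119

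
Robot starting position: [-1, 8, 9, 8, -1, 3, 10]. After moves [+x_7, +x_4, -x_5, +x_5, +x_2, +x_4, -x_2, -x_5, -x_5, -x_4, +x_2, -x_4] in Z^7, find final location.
(-1, 9, 9, 8, -3, 3, 11)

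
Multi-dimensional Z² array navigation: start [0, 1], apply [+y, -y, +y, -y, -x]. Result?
(-1, 1)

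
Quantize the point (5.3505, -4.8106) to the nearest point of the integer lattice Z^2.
(5, -5)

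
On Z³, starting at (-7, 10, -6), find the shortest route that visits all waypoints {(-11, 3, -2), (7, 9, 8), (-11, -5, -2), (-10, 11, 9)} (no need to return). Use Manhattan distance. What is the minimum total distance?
71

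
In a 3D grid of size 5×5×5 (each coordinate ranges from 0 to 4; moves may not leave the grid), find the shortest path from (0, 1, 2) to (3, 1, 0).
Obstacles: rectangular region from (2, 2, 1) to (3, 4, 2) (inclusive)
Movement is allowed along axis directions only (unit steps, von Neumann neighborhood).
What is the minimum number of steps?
5
(one shortest path: (0, 1, 2) → (1, 1, 2) → (2, 1, 2) → (3, 1, 2) → (3, 1, 1) → (3, 1, 0))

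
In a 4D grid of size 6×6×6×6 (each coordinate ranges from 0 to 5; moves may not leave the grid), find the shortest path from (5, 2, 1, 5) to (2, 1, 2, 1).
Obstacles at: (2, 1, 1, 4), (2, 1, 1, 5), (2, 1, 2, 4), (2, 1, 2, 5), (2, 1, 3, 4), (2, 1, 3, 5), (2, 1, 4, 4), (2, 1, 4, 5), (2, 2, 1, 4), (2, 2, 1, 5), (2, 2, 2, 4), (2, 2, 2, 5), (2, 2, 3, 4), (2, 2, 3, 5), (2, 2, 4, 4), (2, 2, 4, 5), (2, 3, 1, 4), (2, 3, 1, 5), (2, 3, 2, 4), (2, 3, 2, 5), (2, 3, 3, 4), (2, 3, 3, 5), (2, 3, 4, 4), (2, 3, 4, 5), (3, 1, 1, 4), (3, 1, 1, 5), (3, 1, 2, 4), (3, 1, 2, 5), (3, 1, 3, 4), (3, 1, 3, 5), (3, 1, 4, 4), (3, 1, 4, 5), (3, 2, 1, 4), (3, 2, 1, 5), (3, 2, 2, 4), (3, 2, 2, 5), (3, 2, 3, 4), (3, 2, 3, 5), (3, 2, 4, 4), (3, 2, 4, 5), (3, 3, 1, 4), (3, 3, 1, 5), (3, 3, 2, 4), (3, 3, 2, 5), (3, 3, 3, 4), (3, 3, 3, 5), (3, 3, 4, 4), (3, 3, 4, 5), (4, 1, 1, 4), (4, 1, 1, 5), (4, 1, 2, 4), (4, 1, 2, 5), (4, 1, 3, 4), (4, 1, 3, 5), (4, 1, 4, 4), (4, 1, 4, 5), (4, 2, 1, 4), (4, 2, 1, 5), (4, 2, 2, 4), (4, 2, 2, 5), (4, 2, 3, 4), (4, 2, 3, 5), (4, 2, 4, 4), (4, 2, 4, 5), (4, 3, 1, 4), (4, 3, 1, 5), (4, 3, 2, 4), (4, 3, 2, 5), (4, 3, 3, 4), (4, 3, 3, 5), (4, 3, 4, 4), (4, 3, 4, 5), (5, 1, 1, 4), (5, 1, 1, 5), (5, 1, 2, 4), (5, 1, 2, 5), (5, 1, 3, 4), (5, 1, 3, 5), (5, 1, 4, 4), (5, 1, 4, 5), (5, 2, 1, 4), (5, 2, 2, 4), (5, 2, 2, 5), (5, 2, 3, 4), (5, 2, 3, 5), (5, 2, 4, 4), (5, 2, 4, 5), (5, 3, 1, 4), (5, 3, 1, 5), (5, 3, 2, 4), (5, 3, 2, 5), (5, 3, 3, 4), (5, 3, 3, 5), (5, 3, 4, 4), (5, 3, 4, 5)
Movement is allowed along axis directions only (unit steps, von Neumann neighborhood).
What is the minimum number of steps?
11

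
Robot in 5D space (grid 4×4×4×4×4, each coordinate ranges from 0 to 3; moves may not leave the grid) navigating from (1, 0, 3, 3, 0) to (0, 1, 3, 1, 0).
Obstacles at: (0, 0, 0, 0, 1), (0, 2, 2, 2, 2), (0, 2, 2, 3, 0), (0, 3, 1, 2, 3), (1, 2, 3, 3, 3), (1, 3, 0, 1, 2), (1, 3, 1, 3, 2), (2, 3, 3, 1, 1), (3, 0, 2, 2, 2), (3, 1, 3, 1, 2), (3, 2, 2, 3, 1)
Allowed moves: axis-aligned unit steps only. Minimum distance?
4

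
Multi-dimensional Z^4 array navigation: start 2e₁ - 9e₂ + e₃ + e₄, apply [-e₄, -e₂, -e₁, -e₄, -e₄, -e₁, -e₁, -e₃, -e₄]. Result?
(-1, -10, 0, -3)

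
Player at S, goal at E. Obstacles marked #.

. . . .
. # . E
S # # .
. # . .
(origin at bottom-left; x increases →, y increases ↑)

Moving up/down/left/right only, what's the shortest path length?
6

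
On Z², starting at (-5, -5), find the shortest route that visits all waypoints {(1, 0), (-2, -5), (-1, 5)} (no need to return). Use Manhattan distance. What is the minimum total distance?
18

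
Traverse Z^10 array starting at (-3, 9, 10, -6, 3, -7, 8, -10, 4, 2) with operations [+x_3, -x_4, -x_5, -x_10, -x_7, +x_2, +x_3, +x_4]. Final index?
(-3, 10, 12, -6, 2, -7, 7, -10, 4, 1)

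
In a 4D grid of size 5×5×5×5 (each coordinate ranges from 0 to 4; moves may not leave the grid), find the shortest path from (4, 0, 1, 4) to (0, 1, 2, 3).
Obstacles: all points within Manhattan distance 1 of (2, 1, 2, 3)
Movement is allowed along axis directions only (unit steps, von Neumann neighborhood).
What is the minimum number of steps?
7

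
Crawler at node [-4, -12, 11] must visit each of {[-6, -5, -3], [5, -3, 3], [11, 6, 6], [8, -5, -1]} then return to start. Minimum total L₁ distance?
104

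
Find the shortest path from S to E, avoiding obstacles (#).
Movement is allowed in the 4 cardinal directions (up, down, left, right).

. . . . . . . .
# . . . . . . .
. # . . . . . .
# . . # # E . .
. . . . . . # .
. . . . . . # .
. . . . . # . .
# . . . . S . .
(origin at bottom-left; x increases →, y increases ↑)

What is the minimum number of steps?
6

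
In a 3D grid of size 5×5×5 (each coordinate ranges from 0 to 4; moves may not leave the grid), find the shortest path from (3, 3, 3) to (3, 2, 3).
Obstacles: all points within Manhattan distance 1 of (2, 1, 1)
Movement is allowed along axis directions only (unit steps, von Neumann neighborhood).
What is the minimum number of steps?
1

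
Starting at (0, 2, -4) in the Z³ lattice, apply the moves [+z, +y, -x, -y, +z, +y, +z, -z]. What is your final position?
(-1, 3, -2)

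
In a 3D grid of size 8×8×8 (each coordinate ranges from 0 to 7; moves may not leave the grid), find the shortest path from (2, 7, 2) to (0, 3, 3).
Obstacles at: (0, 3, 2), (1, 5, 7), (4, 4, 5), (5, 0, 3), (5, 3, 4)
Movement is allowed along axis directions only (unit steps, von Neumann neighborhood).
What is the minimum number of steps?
7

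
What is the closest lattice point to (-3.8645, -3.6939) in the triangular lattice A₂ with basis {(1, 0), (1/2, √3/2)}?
(-4, -3.464)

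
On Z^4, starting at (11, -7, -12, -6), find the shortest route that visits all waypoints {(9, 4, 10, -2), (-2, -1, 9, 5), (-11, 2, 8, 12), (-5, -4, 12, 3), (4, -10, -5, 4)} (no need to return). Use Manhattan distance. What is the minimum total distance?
127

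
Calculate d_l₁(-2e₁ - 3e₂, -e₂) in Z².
4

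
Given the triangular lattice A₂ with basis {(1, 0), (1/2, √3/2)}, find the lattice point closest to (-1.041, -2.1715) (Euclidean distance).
(-1, -1.732)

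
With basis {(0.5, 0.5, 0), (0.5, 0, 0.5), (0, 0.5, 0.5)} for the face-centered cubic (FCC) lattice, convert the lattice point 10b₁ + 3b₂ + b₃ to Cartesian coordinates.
(6.5, 5.5, 2)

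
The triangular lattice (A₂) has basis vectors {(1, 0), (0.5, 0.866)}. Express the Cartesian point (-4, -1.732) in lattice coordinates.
-3b₁ - 2b₂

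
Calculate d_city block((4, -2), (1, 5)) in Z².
10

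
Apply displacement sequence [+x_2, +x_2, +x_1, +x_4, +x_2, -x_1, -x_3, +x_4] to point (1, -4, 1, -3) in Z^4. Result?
(1, -1, 0, -1)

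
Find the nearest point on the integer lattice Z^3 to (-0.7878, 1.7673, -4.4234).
(-1, 2, -4)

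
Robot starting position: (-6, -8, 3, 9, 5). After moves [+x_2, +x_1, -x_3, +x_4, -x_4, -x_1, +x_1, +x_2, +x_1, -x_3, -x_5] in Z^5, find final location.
(-4, -6, 1, 9, 4)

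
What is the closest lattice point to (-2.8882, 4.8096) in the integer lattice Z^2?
(-3, 5)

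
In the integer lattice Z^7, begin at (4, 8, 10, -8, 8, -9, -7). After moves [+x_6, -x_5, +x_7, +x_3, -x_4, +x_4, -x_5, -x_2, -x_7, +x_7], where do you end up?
(4, 7, 11, -8, 6, -8, -6)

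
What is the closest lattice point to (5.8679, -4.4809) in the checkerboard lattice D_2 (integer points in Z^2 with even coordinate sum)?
(6, -4)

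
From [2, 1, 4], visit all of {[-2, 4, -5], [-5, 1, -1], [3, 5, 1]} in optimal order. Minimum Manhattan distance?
30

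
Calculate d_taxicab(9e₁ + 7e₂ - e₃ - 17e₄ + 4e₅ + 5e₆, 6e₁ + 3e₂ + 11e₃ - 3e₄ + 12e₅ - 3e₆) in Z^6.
49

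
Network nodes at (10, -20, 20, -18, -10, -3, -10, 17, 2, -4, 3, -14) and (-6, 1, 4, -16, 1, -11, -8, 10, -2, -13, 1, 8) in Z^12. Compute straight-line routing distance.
42.19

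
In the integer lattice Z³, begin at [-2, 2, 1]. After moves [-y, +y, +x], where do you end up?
(-1, 2, 1)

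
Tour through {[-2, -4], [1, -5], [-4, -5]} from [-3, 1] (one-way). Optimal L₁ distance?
14
(one optimal route: (-3, 1) → (-2, -4) → (-4, -5) → (1, -5))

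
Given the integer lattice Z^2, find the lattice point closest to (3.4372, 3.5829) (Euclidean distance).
(3, 4)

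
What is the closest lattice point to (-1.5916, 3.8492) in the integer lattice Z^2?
(-2, 4)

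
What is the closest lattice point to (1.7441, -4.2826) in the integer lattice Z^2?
(2, -4)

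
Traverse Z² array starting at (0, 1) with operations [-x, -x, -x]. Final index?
(-3, 1)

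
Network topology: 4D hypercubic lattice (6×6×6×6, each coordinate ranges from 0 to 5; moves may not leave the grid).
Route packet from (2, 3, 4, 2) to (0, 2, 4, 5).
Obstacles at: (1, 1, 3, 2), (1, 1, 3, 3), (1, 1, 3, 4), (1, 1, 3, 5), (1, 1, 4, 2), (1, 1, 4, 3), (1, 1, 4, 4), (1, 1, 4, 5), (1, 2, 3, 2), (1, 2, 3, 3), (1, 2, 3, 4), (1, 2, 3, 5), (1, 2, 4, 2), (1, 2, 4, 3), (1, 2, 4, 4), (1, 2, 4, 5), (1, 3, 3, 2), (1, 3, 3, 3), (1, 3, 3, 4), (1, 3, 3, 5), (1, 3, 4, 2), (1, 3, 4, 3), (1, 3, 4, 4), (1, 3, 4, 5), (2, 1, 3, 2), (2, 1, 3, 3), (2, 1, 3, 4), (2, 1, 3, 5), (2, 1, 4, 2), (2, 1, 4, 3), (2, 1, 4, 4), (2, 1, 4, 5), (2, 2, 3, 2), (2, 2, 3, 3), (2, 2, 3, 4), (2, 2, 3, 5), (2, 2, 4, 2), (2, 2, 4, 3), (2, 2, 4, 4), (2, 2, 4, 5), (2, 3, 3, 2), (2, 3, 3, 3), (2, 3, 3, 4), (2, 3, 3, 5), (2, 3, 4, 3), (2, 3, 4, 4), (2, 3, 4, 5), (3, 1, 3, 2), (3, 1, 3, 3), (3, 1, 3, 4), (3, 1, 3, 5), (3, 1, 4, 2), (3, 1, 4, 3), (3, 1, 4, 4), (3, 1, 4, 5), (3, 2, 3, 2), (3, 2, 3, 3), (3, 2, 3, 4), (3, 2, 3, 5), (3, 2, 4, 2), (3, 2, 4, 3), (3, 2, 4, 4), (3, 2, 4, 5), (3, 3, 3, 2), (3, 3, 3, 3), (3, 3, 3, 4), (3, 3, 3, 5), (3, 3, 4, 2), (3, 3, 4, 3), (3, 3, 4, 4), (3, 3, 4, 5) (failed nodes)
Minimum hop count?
8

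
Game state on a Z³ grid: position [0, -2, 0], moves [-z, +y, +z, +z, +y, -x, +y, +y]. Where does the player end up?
(-1, 2, 1)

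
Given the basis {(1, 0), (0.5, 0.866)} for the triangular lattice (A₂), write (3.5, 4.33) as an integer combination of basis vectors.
b₁ + 5b₂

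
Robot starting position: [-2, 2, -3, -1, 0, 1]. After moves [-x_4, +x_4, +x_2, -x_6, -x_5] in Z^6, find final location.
(-2, 3, -3, -1, -1, 0)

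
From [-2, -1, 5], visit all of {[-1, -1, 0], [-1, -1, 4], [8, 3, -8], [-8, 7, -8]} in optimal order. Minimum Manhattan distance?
47
(one optimal route: (-2, -1, 5) → (-1, -1, 4) → (-1, -1, 0) → (8, 3, -8) → (-8, 7, -8))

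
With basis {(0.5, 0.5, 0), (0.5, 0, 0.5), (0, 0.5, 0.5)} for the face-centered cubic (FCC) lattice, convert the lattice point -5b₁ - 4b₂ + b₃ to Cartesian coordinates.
(-4.5, -2, -1.5)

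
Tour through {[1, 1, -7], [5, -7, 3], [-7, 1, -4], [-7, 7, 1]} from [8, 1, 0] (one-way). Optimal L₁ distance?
58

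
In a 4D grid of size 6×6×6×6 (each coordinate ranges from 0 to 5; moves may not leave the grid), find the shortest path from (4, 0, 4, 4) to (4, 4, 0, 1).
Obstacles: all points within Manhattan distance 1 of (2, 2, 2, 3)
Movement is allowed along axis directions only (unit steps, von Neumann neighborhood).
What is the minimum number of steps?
11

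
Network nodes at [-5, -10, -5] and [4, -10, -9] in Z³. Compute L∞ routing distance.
9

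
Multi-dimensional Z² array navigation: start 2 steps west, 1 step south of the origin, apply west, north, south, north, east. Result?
(-2, 0)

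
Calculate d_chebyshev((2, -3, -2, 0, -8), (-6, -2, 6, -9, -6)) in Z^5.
9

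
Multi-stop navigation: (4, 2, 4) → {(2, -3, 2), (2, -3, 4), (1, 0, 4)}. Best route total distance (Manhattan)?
11
(one optimal route: (4, 2, 4) → (1, 0, 4) → (2, -3, 4) → (2, -3, 2))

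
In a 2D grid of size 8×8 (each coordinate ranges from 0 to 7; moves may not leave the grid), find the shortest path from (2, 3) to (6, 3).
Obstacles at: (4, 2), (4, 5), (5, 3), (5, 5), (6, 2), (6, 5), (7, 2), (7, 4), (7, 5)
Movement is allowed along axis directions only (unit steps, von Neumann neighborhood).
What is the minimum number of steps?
6
(one shortest path: (2, 3) → (3, 3) → (4, 3) → (4, 4) → (5, 4) → (6, 4) → (6, 3))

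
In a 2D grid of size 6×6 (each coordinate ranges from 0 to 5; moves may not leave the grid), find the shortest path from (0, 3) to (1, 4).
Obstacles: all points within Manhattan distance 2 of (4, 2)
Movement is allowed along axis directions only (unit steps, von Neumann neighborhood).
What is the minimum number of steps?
2
(one shortest path: (0, 3) → (1, 3) → (1, 4))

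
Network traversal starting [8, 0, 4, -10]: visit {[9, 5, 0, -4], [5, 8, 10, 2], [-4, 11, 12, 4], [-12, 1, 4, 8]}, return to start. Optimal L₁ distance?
124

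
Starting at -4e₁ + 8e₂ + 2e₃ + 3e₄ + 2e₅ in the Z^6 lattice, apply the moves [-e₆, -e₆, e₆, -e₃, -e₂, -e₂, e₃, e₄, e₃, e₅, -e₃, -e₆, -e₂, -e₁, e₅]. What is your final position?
(-5, 5, 2, 4, 4, -2)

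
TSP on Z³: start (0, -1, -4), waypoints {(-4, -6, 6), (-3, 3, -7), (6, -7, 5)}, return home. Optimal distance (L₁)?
66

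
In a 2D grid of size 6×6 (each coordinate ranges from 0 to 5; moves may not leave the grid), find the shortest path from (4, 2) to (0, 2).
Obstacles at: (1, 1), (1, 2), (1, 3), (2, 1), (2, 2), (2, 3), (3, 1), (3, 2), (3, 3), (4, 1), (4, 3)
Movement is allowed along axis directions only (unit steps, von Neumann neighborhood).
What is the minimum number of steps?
10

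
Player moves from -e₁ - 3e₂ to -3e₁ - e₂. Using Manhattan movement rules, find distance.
4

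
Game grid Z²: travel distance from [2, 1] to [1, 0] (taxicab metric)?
2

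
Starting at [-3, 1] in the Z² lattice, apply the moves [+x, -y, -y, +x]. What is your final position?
(-1, -1)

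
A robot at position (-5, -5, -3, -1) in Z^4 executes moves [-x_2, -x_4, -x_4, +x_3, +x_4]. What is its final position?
(-5, -6, -2, -2)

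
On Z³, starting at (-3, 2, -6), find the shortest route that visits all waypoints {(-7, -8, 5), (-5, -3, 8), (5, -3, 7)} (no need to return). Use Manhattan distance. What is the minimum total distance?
46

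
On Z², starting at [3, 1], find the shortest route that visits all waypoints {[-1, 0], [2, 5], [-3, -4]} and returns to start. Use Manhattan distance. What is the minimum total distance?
30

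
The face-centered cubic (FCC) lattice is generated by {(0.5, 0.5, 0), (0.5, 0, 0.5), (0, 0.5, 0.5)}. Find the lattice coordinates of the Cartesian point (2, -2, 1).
-b₁ + 5b₂ - 3b₃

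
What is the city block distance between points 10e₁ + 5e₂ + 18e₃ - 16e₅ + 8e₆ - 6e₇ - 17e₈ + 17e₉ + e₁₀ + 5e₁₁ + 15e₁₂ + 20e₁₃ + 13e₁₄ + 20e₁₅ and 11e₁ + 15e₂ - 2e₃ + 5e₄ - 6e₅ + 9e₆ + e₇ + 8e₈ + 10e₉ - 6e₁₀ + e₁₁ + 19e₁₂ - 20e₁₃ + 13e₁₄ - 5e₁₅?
166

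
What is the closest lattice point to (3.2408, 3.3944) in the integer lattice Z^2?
(3, 3)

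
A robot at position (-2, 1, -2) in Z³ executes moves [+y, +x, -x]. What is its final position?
(-2, 2, -2)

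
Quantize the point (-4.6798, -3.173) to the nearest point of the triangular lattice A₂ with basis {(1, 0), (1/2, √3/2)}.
(-5, -3.464)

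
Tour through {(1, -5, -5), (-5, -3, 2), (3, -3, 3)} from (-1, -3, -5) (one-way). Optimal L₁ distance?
25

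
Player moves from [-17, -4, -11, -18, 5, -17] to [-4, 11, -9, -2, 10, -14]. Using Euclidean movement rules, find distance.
26.2298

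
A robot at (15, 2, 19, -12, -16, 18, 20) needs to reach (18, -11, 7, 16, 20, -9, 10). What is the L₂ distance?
56.8419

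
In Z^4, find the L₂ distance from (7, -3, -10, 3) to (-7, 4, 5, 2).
21.7025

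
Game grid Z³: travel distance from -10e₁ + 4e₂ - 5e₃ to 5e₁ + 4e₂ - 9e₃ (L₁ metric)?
19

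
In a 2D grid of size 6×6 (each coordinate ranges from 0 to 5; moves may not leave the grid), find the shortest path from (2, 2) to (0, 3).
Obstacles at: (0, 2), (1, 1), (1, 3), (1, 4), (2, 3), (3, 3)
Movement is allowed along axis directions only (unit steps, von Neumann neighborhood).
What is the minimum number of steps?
11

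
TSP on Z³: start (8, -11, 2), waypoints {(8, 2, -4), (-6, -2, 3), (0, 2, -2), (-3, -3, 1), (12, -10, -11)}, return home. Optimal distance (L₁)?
92
(one optimal route: (8, -11, 2) → (-6, -2, 3) → (-3, -3, 1) → (0, 2, -2) → (8, 2, -4) → (12, -10, -11) → (8, -11, 2))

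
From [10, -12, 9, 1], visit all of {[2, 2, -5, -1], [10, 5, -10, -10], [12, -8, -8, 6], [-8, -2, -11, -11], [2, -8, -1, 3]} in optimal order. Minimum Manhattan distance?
118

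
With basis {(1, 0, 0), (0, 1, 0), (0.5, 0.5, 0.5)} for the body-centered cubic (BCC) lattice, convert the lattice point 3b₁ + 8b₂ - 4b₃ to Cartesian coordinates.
(1, 6, -2)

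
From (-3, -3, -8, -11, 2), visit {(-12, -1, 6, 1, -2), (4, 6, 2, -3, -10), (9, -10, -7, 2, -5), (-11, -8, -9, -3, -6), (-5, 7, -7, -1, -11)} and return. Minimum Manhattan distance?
198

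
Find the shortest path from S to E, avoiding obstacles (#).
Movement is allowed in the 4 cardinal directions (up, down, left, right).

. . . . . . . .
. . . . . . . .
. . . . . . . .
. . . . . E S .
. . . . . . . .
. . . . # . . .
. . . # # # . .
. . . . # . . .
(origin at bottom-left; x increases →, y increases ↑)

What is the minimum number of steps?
1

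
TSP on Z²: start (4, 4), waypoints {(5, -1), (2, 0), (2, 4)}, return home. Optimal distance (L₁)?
16
(one optimal route: (4, 4) → (5, -1) → (2, 0) → (2, 4) → (4, 4))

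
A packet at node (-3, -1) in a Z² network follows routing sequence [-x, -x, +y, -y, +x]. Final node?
(-4, -1)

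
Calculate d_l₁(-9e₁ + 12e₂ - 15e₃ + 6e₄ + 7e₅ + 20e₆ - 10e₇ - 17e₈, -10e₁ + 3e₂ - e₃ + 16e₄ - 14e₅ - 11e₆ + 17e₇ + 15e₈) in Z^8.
145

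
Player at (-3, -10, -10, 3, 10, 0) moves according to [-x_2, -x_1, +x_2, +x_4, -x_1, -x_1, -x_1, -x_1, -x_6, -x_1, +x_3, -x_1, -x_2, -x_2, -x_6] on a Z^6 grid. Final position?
(-10, -12, -9, 4, 10, -2)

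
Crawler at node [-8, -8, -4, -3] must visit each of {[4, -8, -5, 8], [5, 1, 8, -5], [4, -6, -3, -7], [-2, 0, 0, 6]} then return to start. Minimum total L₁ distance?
112
(one optimal route: (-8, -8, -4, -3) → (4, -8, -5, 8) → (-2, 0, 0, 6) → (5, 1, 8, -5) → (4, -6, -3, -7) → (-8, -8, -4, -3))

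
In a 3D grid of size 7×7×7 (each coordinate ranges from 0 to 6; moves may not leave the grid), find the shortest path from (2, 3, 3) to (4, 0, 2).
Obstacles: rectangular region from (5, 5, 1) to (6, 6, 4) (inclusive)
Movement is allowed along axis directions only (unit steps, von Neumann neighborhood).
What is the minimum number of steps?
6
(one shortest path: (2, 3, 3) → (3, 3, 3) → (4, 3, 3) → (4, 2, 3) → (4, 1, 3) → (4, 0, 3) → (4, 0, 2))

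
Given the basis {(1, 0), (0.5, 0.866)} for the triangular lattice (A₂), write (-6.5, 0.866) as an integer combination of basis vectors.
-7b₁ + b₂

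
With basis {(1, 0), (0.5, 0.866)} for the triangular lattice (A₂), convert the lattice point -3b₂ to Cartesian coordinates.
(-1.5, -2.598)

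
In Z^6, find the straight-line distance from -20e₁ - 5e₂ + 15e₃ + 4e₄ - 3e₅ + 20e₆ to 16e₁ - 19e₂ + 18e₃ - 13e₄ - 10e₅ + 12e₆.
43.6234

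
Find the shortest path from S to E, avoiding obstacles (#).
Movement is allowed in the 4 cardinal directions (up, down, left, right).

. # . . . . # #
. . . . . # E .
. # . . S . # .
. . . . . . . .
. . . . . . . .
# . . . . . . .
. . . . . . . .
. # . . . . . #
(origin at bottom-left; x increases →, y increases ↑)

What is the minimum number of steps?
7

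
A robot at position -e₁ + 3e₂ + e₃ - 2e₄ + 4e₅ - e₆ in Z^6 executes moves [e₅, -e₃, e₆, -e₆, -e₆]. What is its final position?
(-1, 3, 0, -2, 5, -2)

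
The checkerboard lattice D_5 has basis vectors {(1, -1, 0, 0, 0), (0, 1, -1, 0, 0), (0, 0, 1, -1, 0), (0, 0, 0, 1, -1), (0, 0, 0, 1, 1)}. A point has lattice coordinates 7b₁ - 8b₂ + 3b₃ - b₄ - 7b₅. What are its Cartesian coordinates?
(7, -15, 11, -11, -6)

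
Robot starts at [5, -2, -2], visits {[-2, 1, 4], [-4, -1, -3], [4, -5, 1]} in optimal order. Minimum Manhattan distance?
33
(one optimal route: (5, -2, -2) → (4, -5, 1) → (-2, 1, 4) → (-4, -1, -3))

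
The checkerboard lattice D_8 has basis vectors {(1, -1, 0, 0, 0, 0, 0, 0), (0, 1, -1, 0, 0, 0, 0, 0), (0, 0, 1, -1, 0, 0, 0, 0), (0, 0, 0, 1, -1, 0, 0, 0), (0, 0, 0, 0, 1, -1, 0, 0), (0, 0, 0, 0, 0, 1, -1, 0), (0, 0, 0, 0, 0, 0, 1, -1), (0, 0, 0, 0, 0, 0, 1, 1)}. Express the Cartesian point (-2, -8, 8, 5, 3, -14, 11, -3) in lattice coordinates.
-2b₁ - 10b₂ - 2b₃ + 3b₄ + 6b₅ - 8b₆ + 3b₇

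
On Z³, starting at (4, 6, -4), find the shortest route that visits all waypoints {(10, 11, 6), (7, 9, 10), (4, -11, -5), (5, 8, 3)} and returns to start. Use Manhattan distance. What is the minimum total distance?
86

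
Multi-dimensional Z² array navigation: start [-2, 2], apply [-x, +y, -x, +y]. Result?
(-4, 4)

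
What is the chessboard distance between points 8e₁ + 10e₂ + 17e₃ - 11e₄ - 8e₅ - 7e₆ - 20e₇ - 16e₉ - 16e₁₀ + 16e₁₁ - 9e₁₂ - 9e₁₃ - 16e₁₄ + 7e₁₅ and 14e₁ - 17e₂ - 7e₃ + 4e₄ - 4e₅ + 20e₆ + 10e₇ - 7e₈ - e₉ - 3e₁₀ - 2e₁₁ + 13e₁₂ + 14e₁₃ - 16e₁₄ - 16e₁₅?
30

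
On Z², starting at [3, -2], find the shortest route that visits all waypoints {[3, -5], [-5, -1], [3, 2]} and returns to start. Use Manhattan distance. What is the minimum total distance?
30
(one optimal route: (3, -2) → (3, -5) → (-5, -1) → (3, 2) → (3, -2))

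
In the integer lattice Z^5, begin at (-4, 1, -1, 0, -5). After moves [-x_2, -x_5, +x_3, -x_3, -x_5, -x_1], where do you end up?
(-5, 0, -1, 0, -7)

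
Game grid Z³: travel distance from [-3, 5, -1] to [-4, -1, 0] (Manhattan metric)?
8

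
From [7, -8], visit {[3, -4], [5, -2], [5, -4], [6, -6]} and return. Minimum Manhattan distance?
20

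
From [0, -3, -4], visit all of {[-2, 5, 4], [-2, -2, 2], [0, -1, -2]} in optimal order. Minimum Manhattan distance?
20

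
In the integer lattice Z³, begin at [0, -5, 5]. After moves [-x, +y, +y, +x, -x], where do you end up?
(-1, -3, 5)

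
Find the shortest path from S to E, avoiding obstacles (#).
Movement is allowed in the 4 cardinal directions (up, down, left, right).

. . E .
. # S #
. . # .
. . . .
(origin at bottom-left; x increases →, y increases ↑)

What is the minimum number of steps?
1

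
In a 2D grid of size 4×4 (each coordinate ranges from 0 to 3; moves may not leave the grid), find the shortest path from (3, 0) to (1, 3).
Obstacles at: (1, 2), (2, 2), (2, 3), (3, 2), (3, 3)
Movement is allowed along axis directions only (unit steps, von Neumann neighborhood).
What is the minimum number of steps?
7
(one shortest path: (3, 0) → (2, 0) → (1, 0) → (0, 0) → (0, 1) → (0, 2) → (0, 3) → (1, 3))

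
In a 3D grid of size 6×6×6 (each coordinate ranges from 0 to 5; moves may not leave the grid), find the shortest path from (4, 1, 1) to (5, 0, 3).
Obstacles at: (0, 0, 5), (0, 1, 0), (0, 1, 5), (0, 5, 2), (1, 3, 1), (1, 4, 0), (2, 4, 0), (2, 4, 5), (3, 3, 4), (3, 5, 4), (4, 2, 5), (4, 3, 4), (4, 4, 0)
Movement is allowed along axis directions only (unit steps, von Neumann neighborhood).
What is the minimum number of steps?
4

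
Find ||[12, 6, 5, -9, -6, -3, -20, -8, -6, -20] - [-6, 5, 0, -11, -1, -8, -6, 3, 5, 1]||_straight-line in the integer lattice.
35.819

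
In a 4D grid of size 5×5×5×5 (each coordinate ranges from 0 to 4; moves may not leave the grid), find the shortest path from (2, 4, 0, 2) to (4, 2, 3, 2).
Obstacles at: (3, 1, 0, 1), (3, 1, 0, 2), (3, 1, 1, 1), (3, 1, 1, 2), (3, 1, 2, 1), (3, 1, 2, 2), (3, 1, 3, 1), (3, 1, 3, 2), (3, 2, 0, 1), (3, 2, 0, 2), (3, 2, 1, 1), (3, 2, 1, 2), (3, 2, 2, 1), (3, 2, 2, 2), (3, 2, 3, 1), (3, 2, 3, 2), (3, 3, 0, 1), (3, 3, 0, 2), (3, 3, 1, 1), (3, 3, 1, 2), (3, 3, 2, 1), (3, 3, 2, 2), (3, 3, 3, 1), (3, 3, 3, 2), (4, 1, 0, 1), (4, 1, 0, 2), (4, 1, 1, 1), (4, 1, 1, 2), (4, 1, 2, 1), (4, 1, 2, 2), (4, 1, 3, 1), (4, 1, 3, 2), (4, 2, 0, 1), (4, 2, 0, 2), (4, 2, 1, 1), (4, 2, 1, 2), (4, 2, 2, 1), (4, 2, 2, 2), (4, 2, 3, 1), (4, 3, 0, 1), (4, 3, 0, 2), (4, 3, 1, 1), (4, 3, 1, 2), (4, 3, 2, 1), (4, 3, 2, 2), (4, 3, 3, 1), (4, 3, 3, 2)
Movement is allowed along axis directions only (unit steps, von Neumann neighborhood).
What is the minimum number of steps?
9
(one shortest path: (2, 4, 0, 2) → (3, 4, 0, 2) → (4, 4, 0, 2) → (4, 4, 1, 2) → (4, 4, 2, 2) → (4, 4, 3, 2) → (4, 4, 4, 2) → (4, 3, 4, 2) → (4, 2, 4, 2) → (4, 2, 3, 2))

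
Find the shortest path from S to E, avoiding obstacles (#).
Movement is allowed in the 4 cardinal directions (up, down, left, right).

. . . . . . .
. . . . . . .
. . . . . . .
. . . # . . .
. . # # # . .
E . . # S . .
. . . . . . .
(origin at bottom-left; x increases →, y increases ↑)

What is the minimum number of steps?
6
(one shortest path: (4, 1) → (4, 0) → (3, 0) → (2, 0) → (1, 0) → (0, 0) → (0, 1))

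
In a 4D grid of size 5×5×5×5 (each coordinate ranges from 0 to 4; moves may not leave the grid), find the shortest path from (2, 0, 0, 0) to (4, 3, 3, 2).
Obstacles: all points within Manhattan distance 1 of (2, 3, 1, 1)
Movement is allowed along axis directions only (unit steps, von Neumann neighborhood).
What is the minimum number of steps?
10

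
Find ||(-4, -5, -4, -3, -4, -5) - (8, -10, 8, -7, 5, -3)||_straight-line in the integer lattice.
20.347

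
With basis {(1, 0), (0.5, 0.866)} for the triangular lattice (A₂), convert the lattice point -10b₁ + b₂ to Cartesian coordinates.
(-9.5, 0.866)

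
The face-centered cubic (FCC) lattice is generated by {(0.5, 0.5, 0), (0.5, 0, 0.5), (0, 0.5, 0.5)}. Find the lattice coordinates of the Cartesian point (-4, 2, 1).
-3b₁ - 5b₂ + 7b₃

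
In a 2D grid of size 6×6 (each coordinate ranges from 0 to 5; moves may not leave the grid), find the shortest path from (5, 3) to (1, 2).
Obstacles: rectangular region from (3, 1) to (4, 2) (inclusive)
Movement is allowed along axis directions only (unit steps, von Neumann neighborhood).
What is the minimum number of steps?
5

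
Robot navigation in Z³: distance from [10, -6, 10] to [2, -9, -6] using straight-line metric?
18.1384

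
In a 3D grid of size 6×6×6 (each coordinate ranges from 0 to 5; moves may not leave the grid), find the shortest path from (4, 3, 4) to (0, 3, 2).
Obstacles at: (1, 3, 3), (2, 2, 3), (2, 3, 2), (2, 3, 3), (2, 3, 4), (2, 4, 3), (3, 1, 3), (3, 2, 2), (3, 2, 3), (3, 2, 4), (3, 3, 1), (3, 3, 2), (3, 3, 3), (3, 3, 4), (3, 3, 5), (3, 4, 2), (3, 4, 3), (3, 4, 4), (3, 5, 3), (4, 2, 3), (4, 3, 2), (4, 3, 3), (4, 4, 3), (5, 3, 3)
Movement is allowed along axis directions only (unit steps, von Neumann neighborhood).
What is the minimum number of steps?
10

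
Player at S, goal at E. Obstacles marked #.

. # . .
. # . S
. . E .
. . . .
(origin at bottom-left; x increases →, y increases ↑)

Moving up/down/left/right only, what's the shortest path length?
2
(one shortest path: (3, 2) → (2, 2) → (2, 1))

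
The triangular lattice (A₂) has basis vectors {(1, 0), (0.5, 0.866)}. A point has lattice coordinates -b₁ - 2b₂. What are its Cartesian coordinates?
(-2, -1.732)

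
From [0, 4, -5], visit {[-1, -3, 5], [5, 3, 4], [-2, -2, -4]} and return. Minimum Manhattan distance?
48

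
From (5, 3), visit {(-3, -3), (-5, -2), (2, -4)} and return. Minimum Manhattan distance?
34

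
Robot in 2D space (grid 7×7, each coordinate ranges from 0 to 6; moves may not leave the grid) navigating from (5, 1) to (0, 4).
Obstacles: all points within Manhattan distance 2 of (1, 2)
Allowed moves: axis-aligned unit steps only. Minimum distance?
10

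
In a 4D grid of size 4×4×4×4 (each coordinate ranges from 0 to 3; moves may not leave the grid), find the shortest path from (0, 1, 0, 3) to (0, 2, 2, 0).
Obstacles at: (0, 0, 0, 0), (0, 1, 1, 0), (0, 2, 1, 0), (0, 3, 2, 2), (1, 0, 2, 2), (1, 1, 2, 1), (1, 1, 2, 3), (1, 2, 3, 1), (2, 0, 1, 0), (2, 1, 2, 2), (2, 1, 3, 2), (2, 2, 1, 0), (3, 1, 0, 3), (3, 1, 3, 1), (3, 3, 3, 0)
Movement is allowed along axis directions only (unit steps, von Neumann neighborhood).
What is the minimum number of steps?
6
(one shortest path: (0, 1, 0, 3) → (0, 2, 0, 3) → (0, 2, 1, 3) → (0, 2, 2, 3) → (0, 2, 2, 2) → (0, 2, 2, 1) → (0, 2, 2, 0))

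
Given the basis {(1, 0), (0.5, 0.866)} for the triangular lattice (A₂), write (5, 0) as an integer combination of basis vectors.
5b₁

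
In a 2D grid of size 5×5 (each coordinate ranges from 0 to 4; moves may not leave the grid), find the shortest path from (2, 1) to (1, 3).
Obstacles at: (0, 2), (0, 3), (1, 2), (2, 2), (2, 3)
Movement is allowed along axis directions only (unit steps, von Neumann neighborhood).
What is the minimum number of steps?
7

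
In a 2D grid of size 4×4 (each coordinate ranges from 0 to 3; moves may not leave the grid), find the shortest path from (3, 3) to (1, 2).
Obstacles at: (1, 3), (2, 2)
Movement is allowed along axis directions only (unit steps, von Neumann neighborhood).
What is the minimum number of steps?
5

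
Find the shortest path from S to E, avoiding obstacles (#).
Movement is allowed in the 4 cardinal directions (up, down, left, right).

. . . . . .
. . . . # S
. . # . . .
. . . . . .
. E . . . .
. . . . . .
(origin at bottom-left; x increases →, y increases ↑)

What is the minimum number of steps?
7
(one shortest path: (5, 4) → (5, 3) → (4, 3) → (3, 3) → (3, 2) → (2, 2) → (1, 2) → (1, 1))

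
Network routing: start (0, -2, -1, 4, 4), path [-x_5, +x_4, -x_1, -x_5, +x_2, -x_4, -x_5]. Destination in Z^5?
(-1, -1, -1, 4, 1)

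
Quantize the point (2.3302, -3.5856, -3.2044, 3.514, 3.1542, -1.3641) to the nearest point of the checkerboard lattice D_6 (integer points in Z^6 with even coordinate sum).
(2, -4, -3, 3, 3, -1)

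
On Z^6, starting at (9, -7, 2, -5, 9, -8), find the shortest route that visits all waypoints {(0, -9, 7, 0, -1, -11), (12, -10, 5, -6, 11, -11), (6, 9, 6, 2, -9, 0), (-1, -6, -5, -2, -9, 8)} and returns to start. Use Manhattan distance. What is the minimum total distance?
194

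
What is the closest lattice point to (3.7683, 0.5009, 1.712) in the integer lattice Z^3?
(4, 1, 2)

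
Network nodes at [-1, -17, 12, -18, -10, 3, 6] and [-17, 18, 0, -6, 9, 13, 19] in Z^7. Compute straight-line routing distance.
48.9796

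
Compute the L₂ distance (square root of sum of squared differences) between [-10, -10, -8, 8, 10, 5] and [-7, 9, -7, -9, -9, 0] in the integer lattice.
32.3419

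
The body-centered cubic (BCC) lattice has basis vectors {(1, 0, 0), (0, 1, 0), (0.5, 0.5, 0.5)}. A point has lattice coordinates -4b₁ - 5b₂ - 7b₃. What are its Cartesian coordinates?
(-7.5, -8.5, -3.5)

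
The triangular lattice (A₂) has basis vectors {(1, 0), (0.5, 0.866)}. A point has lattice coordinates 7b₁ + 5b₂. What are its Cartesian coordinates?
(9.5, 4.33)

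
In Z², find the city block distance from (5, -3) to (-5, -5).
12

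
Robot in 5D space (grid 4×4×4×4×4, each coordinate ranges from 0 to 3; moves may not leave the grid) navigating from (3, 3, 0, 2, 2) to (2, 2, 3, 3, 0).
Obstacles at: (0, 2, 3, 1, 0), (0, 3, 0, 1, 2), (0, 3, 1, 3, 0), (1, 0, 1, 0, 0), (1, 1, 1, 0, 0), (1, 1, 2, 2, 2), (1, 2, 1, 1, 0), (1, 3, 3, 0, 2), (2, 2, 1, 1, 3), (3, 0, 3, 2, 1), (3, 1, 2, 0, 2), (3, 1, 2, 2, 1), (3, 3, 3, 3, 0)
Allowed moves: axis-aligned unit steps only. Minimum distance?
8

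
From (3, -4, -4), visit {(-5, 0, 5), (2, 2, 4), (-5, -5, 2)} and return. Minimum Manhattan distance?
48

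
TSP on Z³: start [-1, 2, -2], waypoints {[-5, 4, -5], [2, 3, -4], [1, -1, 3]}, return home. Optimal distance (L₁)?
40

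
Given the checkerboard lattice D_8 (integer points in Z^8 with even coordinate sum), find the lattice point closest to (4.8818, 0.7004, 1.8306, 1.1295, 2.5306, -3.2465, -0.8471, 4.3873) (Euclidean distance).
(5, 1, 2, 1, 3, -3, -1, 4)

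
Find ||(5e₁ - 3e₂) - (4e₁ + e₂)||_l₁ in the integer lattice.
5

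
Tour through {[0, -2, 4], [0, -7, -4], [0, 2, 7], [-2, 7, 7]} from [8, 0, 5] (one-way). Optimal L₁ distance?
46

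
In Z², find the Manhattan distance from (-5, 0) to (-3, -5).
7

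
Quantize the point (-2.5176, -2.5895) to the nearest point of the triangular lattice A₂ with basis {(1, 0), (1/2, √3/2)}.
(-2.5, -2.598)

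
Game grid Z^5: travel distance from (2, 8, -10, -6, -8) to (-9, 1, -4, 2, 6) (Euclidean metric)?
21.587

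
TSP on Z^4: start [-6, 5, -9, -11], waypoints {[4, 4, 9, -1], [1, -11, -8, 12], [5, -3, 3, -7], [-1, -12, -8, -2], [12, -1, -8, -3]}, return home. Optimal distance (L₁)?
168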